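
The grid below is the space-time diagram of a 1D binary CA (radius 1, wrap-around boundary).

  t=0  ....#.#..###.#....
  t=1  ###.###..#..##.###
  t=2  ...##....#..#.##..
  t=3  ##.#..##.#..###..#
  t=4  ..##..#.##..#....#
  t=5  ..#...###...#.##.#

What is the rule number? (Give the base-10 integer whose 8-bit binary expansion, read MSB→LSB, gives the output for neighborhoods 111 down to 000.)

45

  ### -> .   bit 7 = 0  t=0,i=10
  ##. -> .   bit 6 = 0  t=0,i=11
  #.# -> #   bit 5 = 1  t=0,i=5
  #.. -> .   bit 4 = 0  t=0,i=7
  .## -> #   bit 3 = 1  t=0,i=9
  .#. -> #   bit 2 = 1  t=0,i=4
  ..# -> .   bit 1 = 0  t=0,i=3
  ... -> #   bit 0 = 1  t=0,i=0
  bits 00101101 = 45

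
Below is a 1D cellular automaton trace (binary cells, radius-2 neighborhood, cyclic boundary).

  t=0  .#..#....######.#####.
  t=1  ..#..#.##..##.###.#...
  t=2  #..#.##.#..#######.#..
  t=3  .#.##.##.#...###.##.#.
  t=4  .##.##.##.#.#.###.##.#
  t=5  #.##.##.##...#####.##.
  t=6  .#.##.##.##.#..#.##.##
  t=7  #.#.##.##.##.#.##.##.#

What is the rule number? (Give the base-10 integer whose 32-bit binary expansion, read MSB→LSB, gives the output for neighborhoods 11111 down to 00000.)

  #####|#  b31=1 t=0,i=11
  ####.|.  b30=0 t=0,i=13
  ###.#|#  b29=1 t=0,i=14
  ###..|.  b28=0 t=0,i=20
  ##.##|#  b27=1 t=0,i=15
  ##.#.|#  b26=1 t=1,i=17
  ##..#|.  b25=0 t=0,i=21
  ##...|#  b24=1 t=5,i=10
  #.###|#  b23=1 t=0,i=16
  #.##.|.  b22=0 t=1,i=7
  #.#.#|.  b21=0 t=4,i=10
  #.#..|.  b20=0 t=1,i=18
  #..##|.  b19=0 t=1,i=10
  #..#.|.  b18=0 t=0,i=0
  #...#|.  b17=0 t=3,i=11
  #....|.  b16=0 t=0,i=6
  .####|.  b15=0 t=0,i=10
  .###.|#  b14=1 t=1,i=15
  .##.#|#  b13=1 t=1,i=12
  .##..|#  b12=1 t=1,i=8
  .#.##|#  b11=1 t=1,i=6
  .#.#.|.  b10=0 t=4,i=11
  .#..#|#  b9=1 t=0,i=2
  .#...|#  b8=1 t=0,i=5
  ..###|.  b7=0 t=0,i=9
  ..##.|#  b6=1 t=1,i=11
  ..#.#|#  b5=1 t=1,i=5
  ..#..|.  b4=0 t=0,i=1
  ...##|#  b3=1 t=0,i=8
  ...#.|.  b2=0 t=1,i=1
  ....#|#  b1=1 t=0,i=7
  .....|.  b0=0 t=1,i=21
  bits 10101101100000000111101101101010 = 2910878570

2910878570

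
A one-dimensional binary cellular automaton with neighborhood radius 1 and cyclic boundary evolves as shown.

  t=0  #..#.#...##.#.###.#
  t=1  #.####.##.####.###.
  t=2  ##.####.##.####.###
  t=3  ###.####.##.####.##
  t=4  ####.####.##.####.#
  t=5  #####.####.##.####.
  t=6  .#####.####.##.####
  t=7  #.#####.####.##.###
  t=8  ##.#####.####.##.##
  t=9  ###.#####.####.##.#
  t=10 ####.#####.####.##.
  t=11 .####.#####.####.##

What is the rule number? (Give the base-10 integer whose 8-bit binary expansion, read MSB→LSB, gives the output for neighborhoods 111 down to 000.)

231

  [7] ### => #  t=0,i=15
  [6] ##. => #  t=0,i=0
  [5] #.# => #  t=0,i=4
  [4] #.. => .  t=0,i=1
  [3] .## => .  t=0,i=9
  [2] .#. => #  t=0,i=3
  [1] ..# => #  t=0,i=2
  [0] ... => #  t=0,i=7
  bits 11100111 = 231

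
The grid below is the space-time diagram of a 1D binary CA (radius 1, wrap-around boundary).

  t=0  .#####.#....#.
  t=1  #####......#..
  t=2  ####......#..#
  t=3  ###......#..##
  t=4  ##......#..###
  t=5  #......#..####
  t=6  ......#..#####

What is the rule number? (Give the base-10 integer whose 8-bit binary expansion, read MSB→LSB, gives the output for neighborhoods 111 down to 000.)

138

  ###|#  b7=1 t=0,i=2
  ##.|.  b6=0 t=0,i=5
  #.#|.  b5=0 t=0,i=6
  #..|.  b4=0 t=0,i=8
  .##|#  b3=1 t=0,i=1
  .#.|.  b2=0 t=0,i=7
  ..#|#  b1=1 t=0,i=0
  ...|.  b0=0 t=0,i=9
  bits 10001010 = 138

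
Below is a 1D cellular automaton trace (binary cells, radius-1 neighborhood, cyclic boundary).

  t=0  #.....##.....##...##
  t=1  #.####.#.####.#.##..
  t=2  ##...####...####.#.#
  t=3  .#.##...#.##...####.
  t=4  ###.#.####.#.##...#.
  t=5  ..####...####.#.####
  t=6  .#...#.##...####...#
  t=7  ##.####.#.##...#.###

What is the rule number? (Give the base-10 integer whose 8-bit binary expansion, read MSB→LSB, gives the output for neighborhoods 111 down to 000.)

103

  ###|.  b7=0 t=0,i=19
  ##.|#  b6=1 t=0,i=0
  #.#|#  b5=1 t=1,i=1
  #..|.  b4=0 t=0,i=1
  .##|.  b3=0 t=0,i=6
  .#.|#  b2=1 t=1,i=0
  ..#|#  b1=1 t=0,i=5
  ...|#  b0=1 t=0,i=2
  bits 01100111 = 103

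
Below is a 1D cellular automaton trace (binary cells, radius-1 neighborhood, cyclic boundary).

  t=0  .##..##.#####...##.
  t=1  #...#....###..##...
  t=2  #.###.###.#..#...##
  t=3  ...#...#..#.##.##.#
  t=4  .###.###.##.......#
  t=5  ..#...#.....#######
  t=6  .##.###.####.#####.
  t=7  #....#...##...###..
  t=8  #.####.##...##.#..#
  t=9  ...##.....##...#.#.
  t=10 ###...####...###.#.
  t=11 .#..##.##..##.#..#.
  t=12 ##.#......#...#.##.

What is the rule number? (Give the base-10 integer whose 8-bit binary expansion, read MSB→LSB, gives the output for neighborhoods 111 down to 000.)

135

  [7] ### => #  t=0,i=9
  [6] ##. => .  t=0,i=2
  [5] #.# => .  t=0,i=7
  [4] #.. => .  t=0,i=3
  [3] .## => .  t=0,i=1
  [2] .#. => #  t=1,i=0
  [1] ..# => #  t=0,i=0
  [0] ... => #  t=0,i=14
  bits 10000111 = 135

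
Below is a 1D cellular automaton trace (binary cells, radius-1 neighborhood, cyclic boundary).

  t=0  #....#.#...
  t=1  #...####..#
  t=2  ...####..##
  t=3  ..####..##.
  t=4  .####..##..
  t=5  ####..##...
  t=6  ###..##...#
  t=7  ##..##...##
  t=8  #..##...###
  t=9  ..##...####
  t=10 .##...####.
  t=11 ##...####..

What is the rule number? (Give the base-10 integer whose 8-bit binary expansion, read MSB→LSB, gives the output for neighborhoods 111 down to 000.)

  nb ###: next=#  (t=1,i=5, bit7=1)
  nb ##.: next=.  (t=1,i=0, bit6=0)
  nb #.#: next=#  (t=0,i=6, bit5=1)
  nb #..: next=.  (t=0,i=1, bit4=0)
  nb .##: next=#  (t=1,i=4, bit3=1)
  nb .#.: next=#  (t=0,i=0, bit2=1)
  nb ..#: next=#  (t=0,i=4, bit1=1)
  nb ...: next=.  (t=0,i=2, bit0=0)
  bits 10101110 = 174

174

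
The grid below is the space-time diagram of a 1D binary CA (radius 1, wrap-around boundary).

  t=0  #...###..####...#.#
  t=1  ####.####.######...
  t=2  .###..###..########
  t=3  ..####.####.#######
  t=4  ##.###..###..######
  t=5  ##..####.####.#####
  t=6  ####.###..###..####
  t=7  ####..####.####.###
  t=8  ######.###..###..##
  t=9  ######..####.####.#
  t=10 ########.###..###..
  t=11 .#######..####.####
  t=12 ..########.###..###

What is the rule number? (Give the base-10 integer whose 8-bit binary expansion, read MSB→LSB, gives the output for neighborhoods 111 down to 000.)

  nb ###: next=#  (t=0,i=5, bit7=1)
  nb ##.: next=#  (t=0,i=0, bit6=1)
  nb #.#: next=.  (t=0,i=17, bit5=0)
  nb #..: next=#  (t=0,i=1, bit4=1)
  nb .##: next=.  (t=0,i=4, bit3=0)
  nb .#.: next=.  (t=0,i=16, bit2=0)
  nb ..#: next=#  (t=0,i=3, bit1=1)
  nb ...: next=#  (t=0,i=2, bit0=1)
  bits 11010011 = 211

211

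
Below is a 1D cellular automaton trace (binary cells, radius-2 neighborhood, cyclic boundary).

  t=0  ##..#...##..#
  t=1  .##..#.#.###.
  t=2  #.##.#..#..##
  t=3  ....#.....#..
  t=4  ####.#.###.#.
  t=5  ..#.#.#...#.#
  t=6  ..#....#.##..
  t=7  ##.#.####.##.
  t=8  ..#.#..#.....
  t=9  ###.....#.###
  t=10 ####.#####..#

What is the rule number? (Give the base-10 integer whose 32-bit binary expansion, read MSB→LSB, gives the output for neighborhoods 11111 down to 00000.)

3607632175

  ##### -> #   bit 31 = 1  t=9,i=0
  ####. -> #   bit 30 = 1  t=4,i=2
  ###.# -> .   bit 29 = 0  t=2,i=0
  ###.. -> #   bit 28 = 1  t=0,i=1
  ##.## -> .   bit 27 = 0  t=2,i=1
  ##.#. -> #   bit 26 = 1  t=2,i=4
  ##..# -> #   bit 25 = 1  t=0,i=2
  ##... -> #   bit 24 = 1  t=6,i=11
  #.### -> .   bit 23 = 0  t=1,i=9
  #.##. -> .   bit 22 = 0  t=2,i=2
  #.#.# -> .   bit 21 = 0  t=1,i=7
  #.#.. -> .   bit 20 = 0  t=2,i=5
  #..## -> #   bit 19 = 1  t=0,i=11
  #..#. -> .   bit 18 = 0  t=0,i=3
  #...# -> .   bit 17 = 0  t=0,i=6
  #.... -> .   bit 16 = 0  t=3,i=6
  .#### -> .   bit 15 = 0  t=4,i=1
  .###. -> .   bit 14 = 0  t=0,i=0
  .##.# -> .   bit 13 = 0  t=2,i=3
  .##.. -> #   bit 12 = 1  t=0,i=9
  .#.## -> #   bit 11 = 1  t=1,i=8
  .#.#. -> .   bit 10 = 0  t=1,i=6
  .#..# -> .   bit 9 = 0  t=2,i=6
  .#... -> #   bit 8 = 1  t=0,i=5
  ..### -> .   bit 7 = 0  t=0,i=12
  ..##. -> .   bit 6 = 0  t=0,i=8
  ..#.# -> #   bit 5 = 1  t=1,i=5
  ..#.. -> .   bit 4 = 0  t=0,i=4
  ...## -> #   bit 3 = 1  t=0,i=7
  ...#. -> #   bit 2 = 1  t=3,i=3
  ....# -> #   bit 1 = 1  t=3,i=2
  ..... -> #   bit 0 = 1  t=3,i=0
  bits 11010111000010000001100100101111 = 3607632175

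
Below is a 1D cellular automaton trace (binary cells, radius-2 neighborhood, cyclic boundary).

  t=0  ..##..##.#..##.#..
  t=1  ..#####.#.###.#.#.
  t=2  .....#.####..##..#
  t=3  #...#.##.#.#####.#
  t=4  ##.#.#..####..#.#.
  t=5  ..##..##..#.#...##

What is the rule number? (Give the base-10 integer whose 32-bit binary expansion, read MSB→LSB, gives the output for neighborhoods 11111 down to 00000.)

1336417108

  nb #####: next=.  (t=1,i=4, bit31=0)
  nb ####.: next=#  (t=1,i=5, bit30=1)
  nb ###.#: next=.  (t=1,i=6, bit29=0)
  nb ###..: next=.  (t=2,i=10, bit28=0)
  nb ##.##: next=#  (t=3,i=16, bit27=1)
  nb ##.#.: next=#  (t=0,i=8, bit26=1)
  nb ##..#: next=#  (t=0,i=4, bit25=1)
  nb ##...: next=#  (t=3,i=1, bit24=1)
  nb #.###: next=#  (t=1,i=10, bit23=1)
  nb #.##.: next=.  (t=3,i=6, bit22=0)
  nb #.#.#: next=#  (t=1,i=8, bit21=1)
  nb #.#..: next=.  (t=0,i=9, bit20=0)
  nb #..##: next=#  (t=0,i=5, bit19=1)
  nb #..#.: next=.  (t=2,i=16, bit18=0)
  nb #...#: next=.  (t=1,i=0, bit17=0)
  nb #....: next=.  (t=0,i=17, bit16=0)
  nb .####: next=.  (t=1,i=3, bit15=0)
  nb .###.: next=.  (t=1,i=11, bit14=0)
  nb .##.#: next=.  (t=0,i=7, bit13=0)
  nb .##..: next=#  (t=0,i=3, bit12=1)
  nb .#.##: next=#  (t=1,i=9, bit11=1)
  nb .#.#.: next=.  (t=1,i=15, bit10=0)
  nb .#..#: next=#  (t=0,i=10, bit9=1)
  nb .#...: next=#  (t=0,i=16, bit8=1)
  nb ..###: next=.  (t=1,i=2, bit7=0)
  nb ..##.: next=#  (t=0,i=2, bit6=1)
  nb ..#.#: next=.  (t=2,i=5, bit5=0)
  nb ..#..: next=#  (t=2,i=17, bit4=1)
  nb ...##: next=.  (t=0,i=1, bit3=0)
  nb ...#.: next=#  (t=2,i=4, bit2=1)
  nb ....#: next=.  (t=0,i=0, bit1=0)
  nb .....: next=.  (t=2,i=2, bit0=0)
  bits 01001111101010000001101101010100 = 1336417108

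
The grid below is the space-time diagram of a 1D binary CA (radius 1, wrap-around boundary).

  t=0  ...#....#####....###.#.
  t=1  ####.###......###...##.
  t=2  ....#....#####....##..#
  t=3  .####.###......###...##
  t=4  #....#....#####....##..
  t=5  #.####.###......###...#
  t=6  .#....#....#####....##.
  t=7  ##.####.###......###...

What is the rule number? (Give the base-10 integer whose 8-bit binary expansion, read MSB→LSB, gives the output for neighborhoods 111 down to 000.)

  [7] ### => .  t=0,i=9
  [6] ##. => .  t=0,i=12
  [5] #.# => #  t=0,i=20
  [4] #.. => .  t=0,i=4
  [3] .## => .  t=0,i=8
  [2] .#. => #  t=0,i=3
  [1] ..# => #  t=0,i=2
  [0] ... => #  t=0,i=0
  bits 00100111 = 39

39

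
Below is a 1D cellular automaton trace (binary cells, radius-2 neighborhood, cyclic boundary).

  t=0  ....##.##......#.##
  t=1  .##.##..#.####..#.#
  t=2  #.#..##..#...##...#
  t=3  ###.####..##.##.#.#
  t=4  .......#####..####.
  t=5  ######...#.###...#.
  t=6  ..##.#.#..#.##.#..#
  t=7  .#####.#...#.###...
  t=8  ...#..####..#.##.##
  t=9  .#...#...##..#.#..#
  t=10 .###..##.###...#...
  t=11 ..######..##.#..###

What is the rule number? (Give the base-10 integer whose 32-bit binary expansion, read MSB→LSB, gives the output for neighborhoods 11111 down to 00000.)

2520480067

  nb #####: next=#  (t=4,i=9, bit31=1)
  nb ####.: next=.  (t=1,i=12, bit30=0)
  nb ###.#: next=.  (t=3,i=2, bit29=0)
  nb ###..: next=#  (t=1,i=13, bit28=1)
  nb ##.##: next=.  (t=0,i=6, bit27=0)
  nb ##.#.: next=#  (t=2,i=1, bit26=1)
  nb ##..#: next=#  (t=1,i=6, bit25=1)
  nb ##...: next=.  (t=0,i=0, bit24=0)
  nb #.###: next=.  (t=1,i=10, bit23=0)
  nb #.##.: next=.  (t=0,i=7, bit22=0)
  nb #.#.#: next=#  (t=1,i=18, bit21=1)
  nb #.#..: next=#  (t=2,i=2, bit20=1)
  nb #..##: next=#  (t=2,i=4, bit19=1)
  nb #..#.: next=.  (t=1,i=7, bit18=0)
  nb #...#: next=#  (t=2,i=11, bit17=1)
  nb #....: next=#  (t=0,i=1, bit16=1)
  nb .####: next=.  (t=1,i=11, bit15=0)
  nb .###.: next=#  (t=5,i=12, bit14=1)
  nb .##.#: next=#  (t=0,i=5, bit13=1)
  nb .##..: next=#  (t=0,i=8, bit12=1)
  nb .#.##: next=#  (t=0,i=16, bit11=1)
  nb .#.#.: next=.  (t=1,i=17, bit10=0)
  nb .#..#: next=.  (t=2,i=3, bit9=0)
  nb .#...: next=#  (t=2,i=10, bit8=1)
  nb ..###: next=.  (t=4,i=7, bit7=0)
  nb ..##.: next=#  (t=0,i=4, bit6=1)
  nb ..#.#: next=.  (t=0,i=15, bit5=0)
  nb ..#..: next=.  (t=2,i=9, bit4=0)
  nb ...##: next=.  (t=0,i=3, bit3=0)
  nb ...#.: next=.  (t=0,i=14, bit2=0)
  nb ....#: next=#  (t=0,i=2, bit1=1)
  nb .....: next=#  (t=0,i=11, bit0=1)
  bits 10010110001110110111100101000011 = 2520480067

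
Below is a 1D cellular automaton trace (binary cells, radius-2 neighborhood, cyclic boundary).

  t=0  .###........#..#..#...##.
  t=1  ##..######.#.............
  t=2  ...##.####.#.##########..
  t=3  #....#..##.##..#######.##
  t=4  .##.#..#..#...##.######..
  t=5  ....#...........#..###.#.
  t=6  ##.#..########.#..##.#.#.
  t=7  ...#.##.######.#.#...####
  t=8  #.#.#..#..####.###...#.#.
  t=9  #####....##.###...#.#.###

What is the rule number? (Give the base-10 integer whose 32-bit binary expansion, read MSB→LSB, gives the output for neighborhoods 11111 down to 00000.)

  [31] ##### => #  t=1,i=6
  [30] ####. => #  t=1,i=8
  [29] ###.# => #  t=1,i=9
  [28] ###.. => .  t=0,i=3
  [27] ##.## => #  t=2,i=5
  [26] ##.#. => .  t=1,i=10
  [25] ##..# => .  t=0,i=24
  [24] ##... => #  t=0,i=4
  [23] #.### => .  t=2,i=6
  [22] #.##. => .  t=3,i=11
  [21] #.#.# => #  t=2,i=11
  [20] #.#.. => #  t=1,i=11
  [19] #..## => #  t=0,i=0
  [18] #..#. => .  t=0,i=14
  [17] #...# => .  t=0,i=20
  [16] #.... => #  t=0,i=5
  [15] .#### => .  t=1,i=5
  [14] .###. => .  t=0,i=2
  [13] .##.# => .  t=2,i=4
  [12] .##.. => .  t=0,i=23
  [11] .#.## => #  t=2,i=12
  [10] .#.#. => #  t=6,i=22
  [9] .#..# => .  t=0,i=13
  [8] .#... => .  t=0,i=19
  [7] ..### => #  t=0,i=1
  [6] ..##. => .  t=0,i=22
  [5] ..#.# => .  t=7,i=3
  [4] ..#.. => .  t=0,i=12
  [3] ...## => .  t=0,i=21
  [2] ...#. => #  t=0,i=11
  [1] ....# => .  t=0,i=10
  [0] ..... => #  t=0,i=6
  bits 11101001001110010000110010000101 = 3912830085

3912830085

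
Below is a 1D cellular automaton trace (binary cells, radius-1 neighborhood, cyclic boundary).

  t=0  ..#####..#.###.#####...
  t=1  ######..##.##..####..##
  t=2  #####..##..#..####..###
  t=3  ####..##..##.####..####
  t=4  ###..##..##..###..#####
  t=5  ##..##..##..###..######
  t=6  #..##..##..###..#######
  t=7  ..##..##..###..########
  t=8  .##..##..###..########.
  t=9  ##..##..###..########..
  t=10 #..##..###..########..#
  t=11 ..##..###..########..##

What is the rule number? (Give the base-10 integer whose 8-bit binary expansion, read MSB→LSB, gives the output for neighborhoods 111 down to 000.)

143

  ### -> #   bit 7 = 1  t=0,i=3
  ##. -> .   bit 6 = 0  t=0,i=6
  #.# -> .   bit 5 = 0  t=0,i=10
  #.. -> .   bit 4 = 0  t=0,i=7
  .## -> #   bit 3 = 1  t=0,i=2
  .#. -> #   bit 2 = 1  t=0,i=9
  ..# -> #   bit 1 = 1  t=0,i=1
  ... -> #   bit 0 = 1  t=0,i=0
  bits 10001111 = 143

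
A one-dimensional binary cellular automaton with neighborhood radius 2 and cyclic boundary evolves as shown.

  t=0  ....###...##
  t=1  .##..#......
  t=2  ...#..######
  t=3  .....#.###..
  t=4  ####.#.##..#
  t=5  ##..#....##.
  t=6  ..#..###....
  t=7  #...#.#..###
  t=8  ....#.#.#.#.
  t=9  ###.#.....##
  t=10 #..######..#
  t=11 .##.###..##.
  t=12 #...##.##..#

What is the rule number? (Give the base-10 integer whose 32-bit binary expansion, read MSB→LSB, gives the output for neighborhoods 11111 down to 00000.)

2258223395

  #####|#  b31=1 t=2,i=8
  ####.|.  b30=0 t=2,i=10
  ###.#|.  b29=0 t=4,i=3
  ###..|.  b28=0 t=0,i=6
  ##.##|.  b27=0 t=5,i=11
  ##.#.|#  b26=1 t=4,i=4
  ##..#|#  b25=1 t=1,i=3
  ##...|.  b24=0 t=0,i=0
  #.###|#  b23=1 t=3,i=7
  #.##.|.  b22=0 t=4,i=7
  #.#.#|.  b21=0 t=4,i=5
  #.#..|#  b20=1 t=7,i=6
  #..##|#  b19=1 t=2,i=5
  #..#.|.  b18=0 t=1,i=4
  #...#|.  b17=0 t=0,i=8
  #....|#  b16=1 t=0,i=1
  .####|#  b15=1 t=2,i=7
  .###.|#  b14=1 t=0,i=5
  .##.#|.  b13=0 t=5,i=10
  .##..|.  b12=0 t=0,i=11
  .#.##|.  b11=0 t=3,i=6
  .#.#.|.  b10=0 t=7,i=5
  .#..#|.  b9=0 t=2,i=4
  .#...|#  b8=1 t=1,i=6
  ..###|.  b7=0 t=0,i=4
  ..##.|.  b6=0 t=0,i=10
  ..#.#|#  b5=1 t=3,i=5
  ..#..|.  b4=0 t=1,i=5
  ...##|.  b3=0 t=0,i=3
  ...#.|.  b2=0 t=2,i=2
  ....#|#  b1=1 t=0,i=2
  .....|#  b0=1 t=1,i=8
  bits 10000110100110011100000100100011 = 2258223395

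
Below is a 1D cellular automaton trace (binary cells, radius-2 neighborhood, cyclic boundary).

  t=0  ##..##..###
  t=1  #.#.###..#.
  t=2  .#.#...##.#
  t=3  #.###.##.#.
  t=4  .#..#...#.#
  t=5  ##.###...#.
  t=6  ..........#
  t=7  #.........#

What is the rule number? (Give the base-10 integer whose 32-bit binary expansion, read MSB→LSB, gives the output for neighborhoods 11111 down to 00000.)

1712627032

  #####|.  b31=0 t=0,i=10
  ####.|#  b30=1 t=0,i=0
  ###.#|#  b29=1 t=3,i=4
  ###..|.  b28=0 t=0,i=1
  ##.##|.  b27=0 t=3,i=5
  ##.#.|#  b26=1 t=2,i=9
  ##..#|#  b25=1 t=0,i=2
  ##...|.  b24=0 t=5,i=6
  #.###|.  b23=0 t=1,i=4
  #.##.|.  b22=0 t=3,i=6
  #.#.#|.  b21=0 t=1,i=0
  #.#..|#  b20=1 t=2,i=3
  #..##|.  b19=0 t=0,i=3
  #..#.|#  b18=1 t=1,i=8
  #...#|.  b17=0 t=2,i=5
  #....|.  b16=0 t=6,i=1
  .####|#  b15=1 t=0,i=9
  .###.|.  b14=0 t=1,i=5
  .##.#|.  b13=0 t=2,i=8
  .##..|#  b12=1 t=0,i=5
  .#.##|#  b11=1 t=1,i=3
  .#.#.|#  b10=1 t=1,i=1
  .#..#|.  b9=0 t=4,i=2
  .#...|#  b8=1 t=2,i=4
  ..###|.  b7=0 t=0,i=8
  ..##.|#  b6=1 t=0,i=4
  ..#.#|.  b5=0 t=1,i=9
  ..#..|#  b4=1 t=4,i=4
  ...##|#  b3=1 t=2,i=6
  ...#.|.  b2=0 t=4,i=7
  ....#|.  b1=0 t=6,i=8
  .....|.  b0=0 t=6,i=2
  bits 01100110000101001001110101011000 = 1712627032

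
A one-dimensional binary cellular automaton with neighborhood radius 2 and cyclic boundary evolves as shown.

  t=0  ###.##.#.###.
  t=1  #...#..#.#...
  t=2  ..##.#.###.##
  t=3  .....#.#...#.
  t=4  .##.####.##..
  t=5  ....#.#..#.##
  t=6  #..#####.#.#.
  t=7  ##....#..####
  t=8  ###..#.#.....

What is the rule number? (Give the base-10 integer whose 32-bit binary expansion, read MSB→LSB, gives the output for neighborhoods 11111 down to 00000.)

  ##### -> .   bit 31 = 0  t=6,i=5
  ####. -> #   bit 30 = 1  t=4,i=6
  ###.# -> .   bit 29 = 0  t=0,i=2
  ###.. -> #   bit 28 = 1  t=7,i=1
  ##.## -> .   bit 27 = 0  t=0,i=3
  ##.#. -> .   bit 26 = 0  t=0,i=6
  ##..# -> .   bit 25 = 0  t=2,i=0
  ##... -> #   bit 24 = 1  t=4,i=11
  #.### -> #   bit 23 = 1  t=0,i=0
  #.##. -> #   bit 22 = 1  t=0,i=4
  #.#.# -> #   bit 21 = 1  t=0,i=7
  #.#.. -> #   bit 20 = 1  t=1,i=9
  #..## -> .   bit 19 = 0  t=2,i=1
  #..#. -> .   bit 18 = 0  t=1,i=6
  #...# -> #   bit 17 = 1  t=1,i=2
  #.... -> .   bit 16 = 0  t=3,i=0
  .#### -> .   bit 15 = 0  t=4,i=5
  .###. -> .   bit 14 = 0  t=0,i=1
  .##.# -> .   bit 13 = 0  t=0,i=5
  .##.. -> .   bit 12 = 0  t=2,i=12
  .#.## -> .   bit 11 = 0  t=0,i=8
  .#.#. -> #   bit 10 = 1  t=1,i=8
  .#..# -> #   bit 9 = 1  t=1,i=5
  .#... -> .   bit 8 = 0  t=1,i=1
  ..### -> .   bit 7 = 0  t=6,i=3
  ..##. -> .   bit 6 = 0  t=2,i=2
  ..#.# -> #   bit 5 = 1  t=1,i=7
  ..#.. -> .   bit 4 = 0  t=1,i=0
  ...## -> .   bit 3 = 0  t=4,i=0
  ...#. -> #   bit 2 = 1  t=1,i=3
  ....# -> .   bit 1 = 0  t=3,i=3
  ..... -> #   bit 0 = 1  t=3,i=1
  bits 01010001111100100000011000100101 = 1374815781

1374815781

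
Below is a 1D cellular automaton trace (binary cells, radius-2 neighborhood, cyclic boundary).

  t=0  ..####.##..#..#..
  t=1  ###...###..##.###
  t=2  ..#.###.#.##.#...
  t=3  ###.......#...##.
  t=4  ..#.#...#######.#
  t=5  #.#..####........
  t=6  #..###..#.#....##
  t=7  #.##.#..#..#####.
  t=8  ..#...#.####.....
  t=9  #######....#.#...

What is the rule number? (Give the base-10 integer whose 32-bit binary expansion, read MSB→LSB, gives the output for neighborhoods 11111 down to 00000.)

  nb #####: next=.  (t=1,i=0, bit31=0)
  nb ####.: next=.  (t=0,i=4, bit30=0)
  nb ###.#: next=.  (t=0,i=5, bit29=0)
  nb ###..: next=#  (t=1,i=2, bit28=1)
  nb ##.##: next=#  (t=0,i=6, bit27=1)
  nb ##.#.: next=.  (t=2,i=7, bit26=0)
  nb ##..#: next=.  (t=0,i=9, bit25=0)
  nb ##...: next=.  (t=1,i=3, bit24=0)
  nb #.###: next=.  (t=1,i=14, bit23=0)
  nb #.##.: next=#  (t=0,i=7, bit22=1)
  nb #.#.#: next=.  (t=2,i=8, bit21=0)
  nb #.#..: next=.  (t=2,i=13, bit20=0)
  nb #..##: next=#  (t=1,i=10, bit19=1)
  nb #..#.: next=.  (t=0,i=10, bit18=0)
  nb #...#: next=#  (t=1,i=4, bit17=1)
  nb #....: next=#  (t=0,i=16, bit16=1)
  nb .####: next=.  (t=0,i=3, bit15=0)
  nb .###.: next=.  (t=1,i=7, bit14=0)
  nb .##.#: next=.  (t=1,i=12, bit13=0)
  nb .##..: next=#  (t=0,i=8, bit12=1)
  nb .#.##: next=.  (t=2,i=3, bit11=0)
  nb .#.#.: next=.  (t=4,i=3, bit10=0)
  nb .#..#: next=#  (t=0,i=12, bit9=1)
  nb .#...: next=#  (t=0,i=15, bit8=1)
  nb ..###: next=#  (t=0,i=2, bit7=1)
  nb ..##.: next=#  (t=1,i=11, bit6=1)
  nb ..#.#: next=#  (t=2,i=2, bit5=1)
  nb ..#..: next=#  (t=0,i=11, bit4=1)
  nb ...##: next=#  (t=0,i=1, bit3=1)
  nb ...#.: next=#  (t=2,i=1, bit2=1)
  nb ....#: next=#  (t=0,i=0, bit1=1)
  nb .....: next=.  (t=2,i=16, bit0=0)
  bits 00011000010010110001001111111110 = 407573502

407573502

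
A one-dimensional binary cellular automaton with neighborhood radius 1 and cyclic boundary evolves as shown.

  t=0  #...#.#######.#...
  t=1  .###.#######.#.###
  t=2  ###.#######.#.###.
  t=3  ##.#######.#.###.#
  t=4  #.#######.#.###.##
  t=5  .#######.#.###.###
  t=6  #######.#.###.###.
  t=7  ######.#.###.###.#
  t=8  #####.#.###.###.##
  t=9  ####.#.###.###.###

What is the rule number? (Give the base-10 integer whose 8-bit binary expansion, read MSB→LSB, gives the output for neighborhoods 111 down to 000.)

187

  [7] ### => #  t=0,i=7
  [6] ##. => .  t=0,i=12
  [5] #.# => #  t=0,i=5
  [4] #.. => #  t=0,i=1
  [3] .## => #  t=0,i=6
  [2] .#. => .  t=0,i=0
  [1] ..# => #  t=0,i=3
  [0] ... => #  t=0,i=2
  bits 10111011 = 187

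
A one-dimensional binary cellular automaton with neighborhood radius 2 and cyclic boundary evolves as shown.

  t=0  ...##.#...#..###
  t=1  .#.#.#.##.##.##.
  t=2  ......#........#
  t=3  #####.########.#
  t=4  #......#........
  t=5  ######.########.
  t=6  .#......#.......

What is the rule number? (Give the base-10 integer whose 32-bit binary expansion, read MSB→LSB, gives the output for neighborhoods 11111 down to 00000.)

100912083

  [31] ##### => .  t=3,i=1
  [30] ####. => .  t=3,i=3
  [29] ###.# => .  t=3,i=4
  [28] ###.. => .  t=0,i=15
  [27] ##.## => .  t=1,i=9
  [26] ##.#. => #  t=0,i=5
  [25] ##..# => #  t=1,i=15
  [24] ##... => .  t=0,i=0
  [23] #.### => .  t=3,i=6
  [22] #.##. => .  t=1,i=7
  [21] #.#.# => .  t=1,i=3
  [20] #.#.. => .  t=0,i=6
  [19] #..## => .  t=0,i=12
  [18] #..#. => .  t=1,i=0
  [17] #...# => #  t=0,i=1
  [16] #.... => #  t=2,i=1
  [15] .#### => #  t=3,i=0
  [14] .###. => #  t=0,i=14
  [13] .##.# => .  t=0,i=4
  [12] .##.. => .  t=1,i=14
  [11] .#.## => #  t=1,i=6
  [10] .#.#. => .  t=1,i=2
  [9] .#..# => #  t=0,i=11
  [8] .#... => #  t=0,i=7
  [7] ..### => #  t=0,i=13
  [6] ..##. => #  t=0,i=3
  [5] ..#.# => .  t=1,i=1
  [4] ..#.. => #  t=0,i=10
  [3] ...## => .  t=0,i=2
  [2] ...#. => .  t=0,i=9
  [1] ....# => #  t=2,i=4
  [0] ..... => #  t=2,i=2
  bits 00000110000000111100101111010011 = 100912083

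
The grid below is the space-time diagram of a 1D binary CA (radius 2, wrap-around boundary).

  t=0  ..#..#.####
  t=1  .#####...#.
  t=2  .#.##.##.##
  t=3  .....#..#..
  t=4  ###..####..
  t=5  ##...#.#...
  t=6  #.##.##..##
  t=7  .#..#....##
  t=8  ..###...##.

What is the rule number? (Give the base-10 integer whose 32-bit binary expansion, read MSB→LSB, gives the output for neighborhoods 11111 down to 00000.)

  #####|#  b31=1 t=1,i=3
  ####.|#  b30=1 t=0,i=9
  ###.#|.  b29=0 t=6,i=0
  ###..|.  b28=0 t=0,i=10
  ##.##|#  b27=1 t=2,i=5
  ##.#.|.  b26=0 t=2,i=0
  ##..#|.  b25=0 t=0,i=0
  ##...|#  b24=1 t=1,i=6
  #.###|.  b23=0 t=0,i=7
  #.##.|.  b22=0 t=2,i=3
  #.#.#|.  b21=0 t=2,i=1
  #.#..|.  b20=0 t=5,i=7
  #..##|.  b19=0 t=1,i=0
  #..#.|#  b18=1 t=0,i=1
  #...#|#  b17=1 t=1,i=7
  #....|.  b16=0 t=3,i=10
  .####|.  b15=0 t=0,i=8
  .###.|#  b14=1 t=4,i=1
  .##.#|.  b13=0 t=2,i=4
  .##..|.  b12=0 t=5,i=1
  .#.##|.  b11=0 t=0,i=6
  .#.#.|#  b10=1 t=5,i=6
  .#..#|#  b9=1 t=0,i=3
  .#...|.  b8=0 t=3,i=9
  ..###|#  b7=1 t=1,i=1
  ..##.|#  b6=1 t=5,i=0
  ..#.#|#  b5=1 t=0,i=5
  ..#..|#  b4=1 t=0,i=2
  ...##|#  b3=1 t=5,i=10
  ...#.|.  b2=0 t=1,i=8
  ....#|.  b1=0 t=3,i=3
  .....|#  b0=1 t=3,i=0
  bits 11001001000001100100011011111001 = 3372631801

3372631801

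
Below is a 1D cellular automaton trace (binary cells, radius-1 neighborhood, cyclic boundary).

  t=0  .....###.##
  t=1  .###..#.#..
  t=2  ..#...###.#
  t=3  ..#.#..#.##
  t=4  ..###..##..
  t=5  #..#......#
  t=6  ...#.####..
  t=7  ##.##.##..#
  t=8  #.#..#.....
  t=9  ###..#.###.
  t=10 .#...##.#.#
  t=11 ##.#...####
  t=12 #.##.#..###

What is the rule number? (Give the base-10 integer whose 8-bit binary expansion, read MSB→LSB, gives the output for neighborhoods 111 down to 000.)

  ###|#  b7=1 t=0,i=6
  ##.|.  b6=0 t=0,i=7
  #.#|#  b5=1 t=0,i=8
  #..|.  b4=0 t=0,i=0
  .##|.  b3=0 t=0,i=5
  .#.|#  b2=1 t=1,i=6
  ..#|.  b1=0 t=0,i=4
  ...|#  b0=1 t=0,i=1
  bits 10100101 = 165

165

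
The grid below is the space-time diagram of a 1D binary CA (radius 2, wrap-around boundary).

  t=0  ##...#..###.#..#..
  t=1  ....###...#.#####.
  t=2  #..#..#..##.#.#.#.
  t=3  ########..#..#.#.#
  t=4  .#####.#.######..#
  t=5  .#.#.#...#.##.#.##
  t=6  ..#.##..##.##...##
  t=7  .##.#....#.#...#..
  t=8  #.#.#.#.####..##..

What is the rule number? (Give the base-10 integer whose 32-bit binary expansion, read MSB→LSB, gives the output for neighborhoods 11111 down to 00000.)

  nb #####: next=#  (t=1,i=14, bit31=1)
  nb ####.: next=.  (t=1,i=15, bit30=0)
  nb ###.#: next=#  (t=0,i=10, bit29=1)
  nb ###..: next=#  (t=1,i=6, bit28=1)
  nb ##.##: next=.  (t=6,i=10, bit27=0)
  nb ##.#.: next=.  (t=0,i=11, bit26=0)
  nb ##..#: next=.  (t=3,i=8, bit25=0)
  nb ##...: next=.  (t=0,i=2, bit24=0)
  nb #.###: next=#  (t=1,i=12, bit23=1)
  nb #.##.: next=#  (t=5,i=11, bit22=1)
  nb #.#.#: next=.  (t=2,i=12, bit21=0)
  nb #.#..: next=#  (t=0,i=12, bit20=1)
  nb #..##: next=.  (t=0,i=7, bit19=0)
  nb #..#.: next=#  (t=0,i=14, bit18=1)
  nb #...#: next=.  (t=0,i=3, bit17=0)
  nb #....: next=#  (t=1,i=0, bit16=1)
  nb .####: next=.  (t=1,i=13, bit15=0)
  nb .###.: next=.  (t=0,i=9, bit14=0)
  nb .##.#: next=#  (t=2,i=10, bit13=1)
  nb .##..: next=.  (t=0,i=1, bit12=0)
  nb .#.##: next=.  (t=1,i=11, bit11=0)
  nb .#.#.: next=#  (t=2,i=13, bit10=1)
  nb .#..#: next=#  (t=0,i=6, bit9=1)
  nb .#...: next=.  (t=5,i=6, bit8=0)
  nb ..###: next=.  (t=0,i=8, bit7=0)
  nb ..##.: next=.  (t=0,i=0, bit6=0)
  nb ..#.#: next=#  (t=1,i=10, bit5=1)
  nb ..#..: next=#  (t=0,i=5, bit4=1)
  nb ...##: next=#  (t=1,i=3, bit3=1)
  nb ...#.: next=#  (t=0,i=4, bit2=1)
  nb ....#: next=.  (t=1,i=2, bit1=0)
  nb .....: next=.  (t=1,i=1, bit0=0)
  bits 10110000110101010010011000111100 = 2966758972

2966758972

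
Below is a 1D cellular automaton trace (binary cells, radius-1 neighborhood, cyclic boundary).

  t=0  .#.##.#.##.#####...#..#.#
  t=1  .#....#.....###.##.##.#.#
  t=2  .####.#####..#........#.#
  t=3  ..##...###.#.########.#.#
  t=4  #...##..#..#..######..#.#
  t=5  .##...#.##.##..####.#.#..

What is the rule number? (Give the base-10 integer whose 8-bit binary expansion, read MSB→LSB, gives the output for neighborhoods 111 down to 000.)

  ###|#  b7=1 t=0,i=12
  ##.|.  b6=0 t=0,i=4
  #.#|.  b5=0 t=0,i=0
  #..|#  b4=1 t=0,i=16
  .##|.  b3=0 t=0,i=3
  .#.|#  b2=1 t=0,i=1
  ..#|.  b1=0 t=0,i=18
  ...|#  b0=1 t=0,i=17
  bits 10010101 = 149

149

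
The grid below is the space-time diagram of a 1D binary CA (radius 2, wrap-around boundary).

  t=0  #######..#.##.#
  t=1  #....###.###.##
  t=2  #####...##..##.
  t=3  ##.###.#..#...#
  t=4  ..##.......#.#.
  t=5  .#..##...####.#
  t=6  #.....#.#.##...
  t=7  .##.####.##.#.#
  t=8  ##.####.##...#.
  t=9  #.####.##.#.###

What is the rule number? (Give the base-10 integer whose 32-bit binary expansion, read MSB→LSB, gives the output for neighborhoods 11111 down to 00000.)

1539411246

  nb #####: next=.  (t=0,i=1, bit31=0)
  nb ####.: next=#  (t=0,i=5, bit30=1)
  nb ###.#: next=.  (t=1,i=7, bit29=0)
  nb ###..: next=#  (t=0,i=6, bit28=1)
  nb ##.##: next=#  (t=0,i=13, bit27=1)
  nb ##.#.: next=.  (t=3,i=6, bit26=0)
  nb ##..#: next=#  (t=0,i=7, bit25=1)
  nb ##...: next=#  (t=1,i=1, bit24=1)
  nb #.###: next=#  (t=0,i=14, bit23=1)
  nb #.##.: next=#  (t=0,i=11, bit22=1)
  nb #.#.#: next=.  (t=5,i=14, bit21=0)
  nb #.#..: next=.  (t=3,i=7, bit20=0)
  nb #..##: next=.  (t=2,i=11, bit19=0)
  nb #..#.: next=.  (t=0,i=8, bit18=0)
  nb #...#: next=.  (t=2,i=6, bit17=0)
  nb #....: next=#  (t=1,i=2, bit16=1)
  nb .####: next=#  (t=0,i=0, bit15=1)
  nb .###.: next=.  (t=1,i=6, bit14=0)
  nb .##.#: next=.  (t=0,i=12, bit13=0)
  nb .##..: next=.  (t=2,i=9, bit12=0)
  nb .#.##: next=#  (t=0,i=10, bit11=1)
  nb .#.#.: next=#  (t=4,i=12, bit10=1)
  nb .#..#: next=.  (t=3,i=8, bit9=0)
  nb .#...: next=#  (t=3,i=11, bit8=1)
  nb ..###: next=.  (t=1,i=5, bit7=0)
  nb ..##.: next=.  (t=2,i=8, bit6=0)
  nb ..#.#: next=#  (t=0,i=9, bit5=1)
  nb ..#..: next=.  (t=3,i=10, bit4=0)
  nb ...##: next=#  (t=1,i=4, bit3=1)
  nb ...#.: next=#  (t=4,i=10, bit2=1)
  nb ....#: next=#  (t=1,i=3, bit1=1)
  nb .....: next=.  (t=4,i=6, bit0=0)
  bits 01011011110000011000110100101110 = 1539411246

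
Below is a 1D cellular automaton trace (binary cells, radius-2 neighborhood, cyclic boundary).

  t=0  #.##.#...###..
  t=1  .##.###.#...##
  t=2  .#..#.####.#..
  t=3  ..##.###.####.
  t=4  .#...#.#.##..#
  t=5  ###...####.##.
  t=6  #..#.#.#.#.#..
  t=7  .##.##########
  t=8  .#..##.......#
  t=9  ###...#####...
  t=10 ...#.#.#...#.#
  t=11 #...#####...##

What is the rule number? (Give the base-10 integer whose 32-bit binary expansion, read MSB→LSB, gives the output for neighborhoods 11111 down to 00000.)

  ##### -> .   bit 31 = 0  t=7,i=6
  ####. -> .   bit 30 = 0  t=2,i=8
  ###.# -> #   bit 29 = 1  t=1,i=6
  ###.. -> .   bit 28 = 0  t=0,i=11
  ##.## -> .   bit 27 = 0  t=1,i=0
  ##.#. -> #   bit 26 = 1  t=0,i=4
  ##..# -> #   bit 25 = 1  t=0,i=12
  ##... -> #   bit 24 = 1  t=3,i=13
  #.### -> #   bit 23 = 1  t=1,i=4
  #.##. -> #   bit 22 = 1  t=0,i=2
  #.#.# -> #   bit 21 = 1  t=4,i=7
  #.#.. -> #   bit 20 = 1  t=0,i=5
  #..## -> .   bit 19 = 0  t=8,i=3
  #..#. -> #   bit 18 = 1  t=0,i=13
  #...# -> .   bit 17 = 0  t=0,i=7
  #.... -> #   bit 16 = 1  t=8,i=7
  .#### -> #   bit 15 = 1  t=2,i=7
  .###. -> .   bit 14 = 0  t=0,i=10
  .##.# -> .   bit 13 = 0  t=0,i=3
  .##.. -> .   bit 12 = 0  t=4,i=10
  .#.## -> #   bit 11 = 1  t=0,i=1
  .#.#. -> #   bit 10 = 1  t=4,i=0
  .#..# -> #   bit 9 = 1  t=2,i=2
  .#... -> #   bit 8 = 1  t=0,i=6
  ..### -> .   bit 7 = 0  t=0,i=9
  ..##. -> .   bit 6 = 0  t=1,i=12
  ..#.# -> .   bit 5 = 0  t=0,i=0
  ..#.. -> .   bit 4 = 0  t=2,i=1
  ...## -> #   bit 3 = 1  t=0,i=8
  ...#. -> .   bit 2 = 0  t=2,i=0
  ....# -> .   bit 1 = 0  t=8,i=11
  ..... -> #   bit 0 = 1  t=8,i=8
  bits 00100111111101011000111100001001 = 670404361

670404361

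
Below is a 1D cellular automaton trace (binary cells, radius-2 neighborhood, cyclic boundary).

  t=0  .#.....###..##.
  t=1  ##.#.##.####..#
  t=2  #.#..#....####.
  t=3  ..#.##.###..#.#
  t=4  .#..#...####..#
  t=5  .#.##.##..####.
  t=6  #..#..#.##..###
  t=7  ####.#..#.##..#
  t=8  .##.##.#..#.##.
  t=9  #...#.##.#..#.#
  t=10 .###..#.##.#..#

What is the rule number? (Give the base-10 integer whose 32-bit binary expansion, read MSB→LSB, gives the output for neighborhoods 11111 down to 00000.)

  ##### -> #   bit 31 = 1  t=7,i=1
  ####. -> #   bit 30 = 1  t=1,i=10
  ###.# -> .   bit 29 = 0  t=1,i=1
  ###.. -> #   bit 28 = 1  t=0,i=9
  ##.## -> .   bit 27 = 0  t=1,i=7
  ##.#. -> #   bit 26 = 1  t=1,i=2
  ##..# -> #   bit 25 = 1  t=0,i=10
  ##... -> #   bit 24 = 1  t=9,i=1
  #.### -> .   bit 23 = 0  t=1,i=8
  #.##. -> #   bit 22 = 1  t=1,i=5
  #.#.# -> .   bit 21 = 0  t=1,i=3
  #.#.. -> #   bit 20 = 1  t=2,i=2
  #..## -> #   bit 19 = 1  t=0,i=11
  #..#. -> #   bit 18 = 1  t=0,i=0
  #...# -> #   bit 17 = 1  t=4,i=6
  #.... -> #   bit 16 = 1  t=0,i=3
  .#### -> .   bit 15 = 0  t=1,i=9
  .###. -> #   bit 14 = 1  t=0,i=8
  .##.# -> .   bit 13 = 0  t=1,i=6
  .##.. -> .   bit 12 = 0  t=0,i=13
  .#.## -> .   bit 11 = 0  t=1,i=4
  .#.#. -> .   bit 10 = 0  t=2,i=1
  .#..# -> .   bit 9 = 0  t=2,i=3
  .#... -> .   bit 8 = 0  t=0,i=2
  ..### -> .   bit 7 = 0  t=0,i=7
  ..##. -> .   bit 6 = 0  t=0,i=12
  ..#.# -> .   bit 5 = 0  t=3,i=2
  ..#.. -> #   bit 4 = 1  t=0,i=1
  ...## -> #   bit 3 = 1  t=0,i=6
  ...#. -> #   bit 2 = 1  t=9,i=3
  ....# -> #   bit 1 = 1  t=0,i=5
  ..... -> .   bit 0 = 0  t=0,i=4
  bits 11010111010111110100000000011110 = 3613343774

3613343774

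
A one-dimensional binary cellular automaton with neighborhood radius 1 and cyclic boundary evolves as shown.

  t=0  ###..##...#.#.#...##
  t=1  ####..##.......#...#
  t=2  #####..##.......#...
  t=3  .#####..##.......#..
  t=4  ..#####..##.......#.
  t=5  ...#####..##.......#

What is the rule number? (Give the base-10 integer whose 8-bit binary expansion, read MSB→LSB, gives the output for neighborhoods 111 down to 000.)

  nb ###: next=#  (t=0,i=0, bit7=1)
  nb ##.: next=#  (t=0,i=2, bit6=1)
  nb #.#: next=.  (t=0,i=11, bit5=0)
  nb #..: next=#  (t=0,i=3, bit4=1)
  nb .##: next=.  (t=0,i=5, bit3=0)
  nb .#.: next=.  (t=0,i=10, bit2=0)
  nb ..#: next=.  (t=0,i=4, bit1=0)
  nb ...: next=.  (t=0,i=8, bit0=0)
  bits 11010000 = 208

208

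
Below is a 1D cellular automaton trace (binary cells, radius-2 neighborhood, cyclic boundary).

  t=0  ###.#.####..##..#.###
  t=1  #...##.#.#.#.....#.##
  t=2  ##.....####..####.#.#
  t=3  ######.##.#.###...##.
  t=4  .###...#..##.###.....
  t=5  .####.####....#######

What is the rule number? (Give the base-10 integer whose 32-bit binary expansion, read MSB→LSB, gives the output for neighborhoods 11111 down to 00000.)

2439630487

  ##### -> #   bit 31 = 1  t=0,i=0
  ####. -> .   bit 30 = 0  t=0,i=1
  ###.# -> .   bit 29 = 0  t=0,i=2
  ###.. -> #   bit 28 = 1  t=0,i=9
  ##.## -> .   bit 27 = 0  t=3,i=6
  ##.#. -> .   bit 26 = 0  t=0,i=3
  ##..# -> .   bit 25 = 0  t=0,i=10
  ##... -> #   bit 24 = 1  t=1,i=1
  #.### -> .   bit 23 = 0  t=0,i=6
  #.##. -> #   bit 22 = 1  t=3,i=7
  #.#.# -> #   bit 21 = 1  t=0,i=4
  #.#.. -> .   bit 20 = 0  t=1,i=11
  #..## -> #   bit 19 = 1  t=0,i=11
  #..#. -> .   bit 18 = 0  t=0,i=15
  #...# -> .   bit 17 = 0  t=1,i=2
  #.... -> #   bit 16 = 1  t=1,i=13
  .#### -> #   bit 15 = 1  t=0,i=7
  .###. -> #   bit 14 = 1  t=1,i=20
  .##.# -> .   bit 13 = 0  t=1,i=5
  .##.. -> .   bit 12 = 0  t=0,i=13
  .#.## -> #   bit 11 = 1  t=0,i=5
  .#.#. -> #   bit 10 = 1  t=1,i=8
  .#..# -> #   bit 9 = 1  t=4,i=8
  .#... -> .   bit 8 = 0  t=1,i=12
  ..### -> #   bit 7 = 1  t=2,i=7
  ..##. -> .   bit 6 = 0  t=0,i=12
  ..#.# -> .   bit 5 = 0  t=0,i=16
  ..#.. -> #   bit 4 = 1  t=4,i=7
  ...## -> .   bit 3 = 0  t=1,i=3
  ...#. -> #   bit 2 = 1  t=1,i=16
  ....# -> #   bit 1 = 1  t=1,i=15
  ..... -> #   bit 0 = 1  t=1,i=14
  bits 10010001011010011100111010010111 = 2439630487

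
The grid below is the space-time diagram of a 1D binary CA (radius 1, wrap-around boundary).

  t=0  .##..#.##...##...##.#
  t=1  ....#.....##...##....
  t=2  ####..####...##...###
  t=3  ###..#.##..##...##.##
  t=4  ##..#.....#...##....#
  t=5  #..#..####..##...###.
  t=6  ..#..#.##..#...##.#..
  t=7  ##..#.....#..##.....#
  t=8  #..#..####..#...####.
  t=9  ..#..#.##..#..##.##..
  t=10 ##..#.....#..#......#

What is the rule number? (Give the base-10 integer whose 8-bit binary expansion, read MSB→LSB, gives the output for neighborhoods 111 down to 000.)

  [7] ### => #  t=2,i=0
  [6] ##. => .  t=0,i=2
  [5] #.# => .  t=0,i=0
  [4] #.. => .  t=0,i=3
  [3] .## => .  t=0,i=1
  [2] .#. => .  t=0,i=5
  [1] ..# => #  t=0,i=4
  [0] ... => #  t=0,i=10
  bits 10000011 = 131

131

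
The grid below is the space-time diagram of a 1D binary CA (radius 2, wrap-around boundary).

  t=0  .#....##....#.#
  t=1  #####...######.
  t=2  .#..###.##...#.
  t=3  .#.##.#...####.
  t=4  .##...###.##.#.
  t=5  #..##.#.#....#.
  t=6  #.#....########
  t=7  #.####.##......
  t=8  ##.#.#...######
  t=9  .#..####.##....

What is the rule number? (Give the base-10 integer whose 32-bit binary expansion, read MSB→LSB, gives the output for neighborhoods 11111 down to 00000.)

  ##### -> .   bit 31 = 0  t=1,i=2
  ####. -> .   bit 30 = 0  t=1,i=3
  ###.# -> #   bit 29 = 1  t=1,i=13
  ###.. -> #   bit 28 = 1  t=1,i=4
  ##.## -> .   bit 27 = 0  t=1,i=14
  ##.#. -> .   bit 26 = 0  t=3,i=5
  ##..# -> .   bit 25 = 0  t=3,i=14
  ##... -> #   bit 24 = 1  t=0,i=8
  #.### -> .   bit 23 = 0  t=1,i=0
  #.##. -> .   bit 22 = 0  t=2,i=8
  #.#.# -> .   bit 21 = 0  t=0,i=14
  #.#.. -> #   bit 20 = 1  t=0,i=1
  #..## -> #   bit 19 = 1  t=2,i=3
  #..#. -> .   bit 18 = 0  t=2,i=0
  #...# -> #   bit 17 = 1  t=1,i=6
  #.... -> #   bit 16 = 1  t=0,i=3
  .#### -> #   bit 15 = 1  t=1,i=1
  .###. -> .   bit 14 = 0  t=2,i=5
  .##.# -> .   bit 13 = 0  t=3,i=4
  .##.. -> .   bit 12 = 0  t=0,i=7
  .#.## -> #   bit 11 = 1  t=3,i=2
  .#.#. -> #   bit 10 = 1  t=0,i=0
  .#..# -> .   bit 9 = 0  t=2,i=2
  .#... -> #   bit 8 = 1  t=0,i=2
  ..### -> #   bit 7 = 1  t=1,i=8
  ..##. -> .   bit 6 = 0  t=0,i=6
  ..#.# -> #   bit 5 = 1  t=0,i=12
  ..#.. -> #   bit 4 = 1  t=2,i=1
  ...## -> .   bit 3 = 0  t=0,i=5
  ...#. -> #   bit 2 = 1  t=0,i=11
  ....# -> #   bit 1 = 1  t=0,i=4
  ..... -> #   bit 0 = 1  t=7,i=11
  bits 00110001000110111000110110110111 = 823889335

823889335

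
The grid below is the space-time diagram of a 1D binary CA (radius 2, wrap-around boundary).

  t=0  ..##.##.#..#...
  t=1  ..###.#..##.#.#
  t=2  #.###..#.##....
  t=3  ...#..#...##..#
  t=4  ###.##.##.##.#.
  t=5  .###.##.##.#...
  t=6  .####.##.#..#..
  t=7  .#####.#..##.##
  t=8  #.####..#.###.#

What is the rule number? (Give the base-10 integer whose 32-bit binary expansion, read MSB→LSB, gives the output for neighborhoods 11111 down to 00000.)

3909546949

  [31] ##### => #  t=7,i=3
  [30] ####. => #  t=6,i=3
  [29] ###.# => #  t=1,i=4
  [28] ###.. => .  t=2,i=4
  [27] ##.## => #  t=0,i=4
  [26] ##.#. => .  t=0,i=7
  [25] ##..# => .  t=2,i=5
  [24] ##... => #  t=2,i=11
  [23] #.### => .  t=2,i=2
  [22] #.##. => .  t=0,i=5
  [21] #.#.# => .  t=1,i=12
  [20] #.#.. => .  t=0,i=8
  [19] #..## => .  t=1,i=1
  [18] #..#. => #  t=0,i=10
  [17] #...# => #  t=3,i=1
  [16] #.... => .  t=0,i=13
  [15] .#### => #  t=6,i=2
  [14] .###. => #  t=1,i=3
  [13] .##.# => #  t=0,i=3
  [12] .##.. => #  t=2,i=10
  [11] .#.## => .  t=2,i=1
  [10] .#.#. => .  t=1,i=13
  [9] .#..# => #  t=0,i=9
  [8] .#... => #  t=0,i=12
  [7] ..### => #  t=1,i=2
  [6] ..##. => #  t=0,i=2
  [5] ..#.# => .  t=2,i=0
  [4] ..#.. => .  t=0,i=11
  [3] ...## => .  t=0,i=1
  [2] ...#. => #  t=2,i=14
  [1] ....# => .  t=0,i=0
  [0] ..... => #  t=0,i=14
  bits 11101001000001101111001111000101 = 3909546949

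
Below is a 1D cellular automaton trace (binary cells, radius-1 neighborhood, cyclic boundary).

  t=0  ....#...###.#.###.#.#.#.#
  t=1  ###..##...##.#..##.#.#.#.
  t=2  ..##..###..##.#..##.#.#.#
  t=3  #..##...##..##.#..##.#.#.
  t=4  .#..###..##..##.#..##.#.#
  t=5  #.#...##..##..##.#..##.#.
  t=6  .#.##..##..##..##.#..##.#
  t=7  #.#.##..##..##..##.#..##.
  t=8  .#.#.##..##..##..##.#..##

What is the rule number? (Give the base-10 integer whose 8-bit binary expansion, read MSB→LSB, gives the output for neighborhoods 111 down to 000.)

113

  [7] ### => .  t=0,i=9
  [6] ##. => #  t=0,i=10
  [5] #.# => #  t=0,i=11
  [4] #.. => #  t=0,i=0
  [3] .## => .  t=0,i=8
  [2] .#. => .  t=0,i=4
  [1] ..# => .  t=0,i=3
  [0] ... => #  t=0,i=1
  bits 01110001 = 113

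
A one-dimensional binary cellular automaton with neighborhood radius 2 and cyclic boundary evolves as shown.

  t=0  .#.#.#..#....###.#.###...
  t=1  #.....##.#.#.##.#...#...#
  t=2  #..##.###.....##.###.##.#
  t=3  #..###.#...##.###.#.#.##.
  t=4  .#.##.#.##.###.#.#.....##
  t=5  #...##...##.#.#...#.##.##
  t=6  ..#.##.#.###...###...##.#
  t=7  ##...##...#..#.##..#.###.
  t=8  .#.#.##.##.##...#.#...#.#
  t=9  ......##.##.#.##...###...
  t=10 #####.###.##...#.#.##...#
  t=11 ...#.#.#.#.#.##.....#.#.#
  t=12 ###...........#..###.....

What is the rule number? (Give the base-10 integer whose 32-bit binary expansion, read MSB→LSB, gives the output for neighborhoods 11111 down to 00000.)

1275491271

  #####|.  b31=0 t=10,i=1
  ####.|#  b30=1 t=10,i=3
  ###.#|.  b29=0 t=0,i=15
  ###..|.  b28=0 t=0,i=21
  ##.##|#  b27=1 t=2,i=5
  ##.#.|#  b26=1 t=0,i=16
  ##..#|.  b25=0 t=2,i=1
  ##...|.  b24=0 t=0,i=22
  #.###|.  b23=0 t=0,i=19
  #.##.|.  b22=0 t=1,i=13
  #.#.#|.  b21=0 t=0,i=3
  #.#..|.  b20=0 t=0,i=5
  #..##|.  b19=0 t=2,i=2
  #..#.|#  b18=1 t=0,i=7
  #...#|#  b17=1 t=1,i=18
  #....|.  b16=0 t=0,i=10
  .####|.  b15=0 t=10,i=0
  .###.|#  b14=1 t=0,i=14
  .##.#|#  b13=1 t=1,i=7
  .##..|#  b12=1 t=1,i=0
  .#.##|.  b11=0 t=0,i=18
  .#.#.|.  b10=0 t=0,i=2
  .#..#|#  b9=1 t=0,i=6
  .#...|#  b8=1 t=0,i=9
  ..###|#  b7=1 t=0,i=13
  ..##.|#  b6=1 t=1,i=6
  ..#.#|.  b5=0 t=0,i=1
  ..#..|.  b4=0 t=0,i=8
  ...##|.  b3=0 t=0,i=12
  ...#.|#  b2=1 t=0,i=0
  ....#|#  b1=1 t=0,i=11
  .....|#  b0=1 t=1,i=3
  bits 01001100000001100111001111000111 = 1275491271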